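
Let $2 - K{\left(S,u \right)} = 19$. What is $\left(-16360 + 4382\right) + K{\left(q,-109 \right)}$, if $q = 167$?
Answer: $-11995$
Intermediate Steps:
$K{\left(S,u \right)} = -17$ ($K{\left(S,u \right)} = 2 - 19 = -17$)
$\left(-16360 + 4382\right) + K{\left(q,-109 \right)} = \left(-16360 + 4382\right) - 17 = -11978 - 17 = -11995$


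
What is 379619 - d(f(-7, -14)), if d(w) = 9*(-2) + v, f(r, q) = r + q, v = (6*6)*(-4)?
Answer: 379781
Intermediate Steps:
v = -144 (v = 36*(-4) = -144)
f(r, q) = q + r
d(w) = -162 (d(w) = 9*(-2) - 144 = -18 - 144 = -162)
379619 - d(f(-7, -14)) = 379619 - 1*(-162) = 379619 + 162 = 379781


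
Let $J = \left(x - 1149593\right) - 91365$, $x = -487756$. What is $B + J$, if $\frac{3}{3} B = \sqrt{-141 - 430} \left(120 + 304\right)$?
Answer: $-1728714 + 424 i \sqrt{571} \approx -1.7287 \cdot 10^{6} + 10132.0 i$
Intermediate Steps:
$B = 424 i \sqrt{571}$ ($B = \sqrt{-141 - 430} \left(120 + 304\right) = \sqrt{-571} \cdot 424 = i \sqrt{571} \cdot 424 = 424 i \sqrt{571} \approx 10132.0 i$)
$J = -1728714$ ($J = \left(-487756 - 1149593\right) - 91365 = -1637349 - 91365 = -1728714$)
$B + J = 424 i \sqrt{571} - 1728714 = -1728714 + 424 i \sqrt{571}$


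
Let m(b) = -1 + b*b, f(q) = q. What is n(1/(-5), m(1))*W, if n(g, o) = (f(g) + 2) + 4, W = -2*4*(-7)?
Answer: 1624/5 ≈ 324.80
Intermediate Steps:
m(b) = -1 + b²
W = 56 (W = -8*(-7) = 56)
n(g, o) = 6 + g (n(g, o) = (g + 2) + 4 = (2 + g) + 4 = 6 + g)
n(1/(-5), m(1))*W = (6 + 1/(-5))*56 = (6 + 1*(-⅕))*56 = (6 - ⅕)*56 = (29/5)*56 = 1624/5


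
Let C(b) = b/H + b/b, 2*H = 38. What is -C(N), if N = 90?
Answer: -109/19 ≈ -5.7368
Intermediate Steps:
H = 19 (H = (½)*38 = 19)
C(b) = 1 + b/19 (C(b) = b/19 + b/b = b*(1/19) + 1 = b/19 + 1 = 1 + b/19)
-C(N) = -(1 + (1/19)*90) = -(1 + 90/19) = -1*109/19 = -109/19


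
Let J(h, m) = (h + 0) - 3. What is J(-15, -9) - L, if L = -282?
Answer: 264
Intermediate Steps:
J(h, m) = -3 + h (J(h, m) = h - 3 = -3 + h)
J(-15, -9) - L = (-3 - 15) - 1*(-282) = -18 + 282 = 264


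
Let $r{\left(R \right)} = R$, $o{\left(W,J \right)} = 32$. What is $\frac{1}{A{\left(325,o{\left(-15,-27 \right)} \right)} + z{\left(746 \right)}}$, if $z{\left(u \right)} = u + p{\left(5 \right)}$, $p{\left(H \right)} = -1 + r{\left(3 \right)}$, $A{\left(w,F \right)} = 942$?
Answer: $\frac{1}{1690} \approx 0.00059172$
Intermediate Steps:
$p{\left(H \right)} = 2$ ($p{\left(H \right)} = -1 + 3 = 2$)
$z{\left(u \right)} = 2 + u$ ($z{\left(u \right)} = u + 2 = 2 + u$)
$\frac{1}{A{\left(325,o{\left(-15,-27 \right)} \right)} + z{\left(746 \right)}} = \frac{1}{942 + \left(2 + 746\right)} = \frac{1}{942 + 748} = \frac{1}{1690}$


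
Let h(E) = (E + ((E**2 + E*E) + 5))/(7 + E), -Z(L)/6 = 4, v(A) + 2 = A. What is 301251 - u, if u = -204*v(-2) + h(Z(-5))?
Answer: 5108528/17 ≈ 3.0050e+5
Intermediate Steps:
v(A) = -2 + A
Z(L) = -24 (Z(L) = -6*4 = -24)
h(E) = (5 + E + 2*E**2)/(7 + E) (h(E) = (E + ((E**2 + E**2) + 5))/(7 + E) = (E + (2*E**2 + 5))/(7 + E) = (E + (5 + 2*E**2))/(7 + E) = (5 + E + 2*E**2)/(7 + E))
u = 12739/17 (u = -204*(-2 - 2) + (5 - 24 + 2*(-24)**2)/(7 - 24) = -204*(-4) + (5 - 24 + 2*576)/(-17) = 816 - (5 - 24 + 1152)/17 = 816 - 1/17*1133 = 816 - 1133/17 = 12739/17 ≈ 749.35)
301251 - u = 301251 - 1*12739/17 = 301251 - 12739/17 = 5108528/17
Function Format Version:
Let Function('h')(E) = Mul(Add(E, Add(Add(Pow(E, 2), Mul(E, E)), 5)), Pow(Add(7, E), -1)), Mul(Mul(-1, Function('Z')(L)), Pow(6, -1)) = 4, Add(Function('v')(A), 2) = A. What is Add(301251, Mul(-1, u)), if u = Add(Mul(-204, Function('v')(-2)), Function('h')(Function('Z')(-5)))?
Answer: Rational(5108528, 17) ≈ 3.0050e+5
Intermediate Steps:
Function('v')(A) = Add(-2, A)
Function('Z')(L) = -24 (Function('Z')(L) = Mul(-6, 4) = -24)
Function('h')(E) = Mul(Pow(Add(7, E), -1), Add(5, E, Mul(2, Pow(E, 2)))) (Function('h')(E) = Mul(Add(E, Add(Add(Pow(E, 2), Pow(E, 2)), 5)), Pow(Add(7, E), -1)) = Mul(Add(E, Add(Mul(2, Pow(E, 2)), 5)), Pow(Add(7, E), -1)) = Mul(Add(E, Add(5, Mul(2, Pow(E, 2)))), Pow(Add(7, E), -1)) = Mul(Add(5, E, Mul(2, Pow(E, 2))), Pow(Add(7, E), -1)) = Mul(Pow(Add(7, E), -1), Add(5, E, Mul(2, Pow(E, 2)))))
u = Rational(12739, 17) (u = Add(Mul(-204, Add(-2, -2)), Mul(Pow(Add(7, -24), -1), Add(5, -24, Mul(2, Pow(-24, 2))))) = Add(Mul(-204, -4), Mul(Pow(-17, -1), Add(5, -24, Mul(2, 576)))) = Add(816, Mul(Rational(-1, 17), Add(5, -24, 1152))) = Add(816, Mul(Rational(-1, 17), 1133)) = Add(816, Rational(-1133, 17)) = Rational(12739, 17) ≈ 749.35)
Add(301251, Mul(-1, u)) = Add(301251, Mul(-1, Rational(12739, 17))) = Add(301251, Rational(-12739, 17)) = Rational(5108528, 17)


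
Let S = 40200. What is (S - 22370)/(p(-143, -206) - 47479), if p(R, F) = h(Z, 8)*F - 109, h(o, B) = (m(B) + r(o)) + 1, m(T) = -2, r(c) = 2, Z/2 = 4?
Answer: -8915/23897 ≈ -0.37306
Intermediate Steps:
Z = 8 (Z = 2*4 = 8)
h(o, B) = 1 (h(o, B) = (-2 + 2) + 1 = 0 + 1 = 1)
p(R, F) = -109 + F (p(R, F) = 1*F - 109 = F - 109 = -109 + F)
(S - 22370)/(p(-143, -206) - 47479) = (40200 - 22370)/((-109 - 206) - 47479) = 17830/(-315 - 47479) = 17830/(-47794) = 17830*(-1/47794) = -8915/23897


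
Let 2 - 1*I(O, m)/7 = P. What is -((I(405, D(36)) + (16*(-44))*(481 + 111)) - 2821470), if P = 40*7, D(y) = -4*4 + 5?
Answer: 3240184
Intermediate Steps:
D(y) = -11 (D(y) = -16 + 5 = -11)
P = 280
I(O, m) = -1946 (I(O, m) = 14 - 7*280 = 14 - 1960 = -1946)
-((I(405, D(36)) + (16*(-44))*(481 + 111)) - 2821470) = -((-1946 + (16*(-44))*(481 + 111)) - 2821470) = -((-1946 - 704*592) - 2821470) = -((-1946 - 416768) - 2821470) = -(-418714 - 2821470) = -1*(-3240184) = 3240184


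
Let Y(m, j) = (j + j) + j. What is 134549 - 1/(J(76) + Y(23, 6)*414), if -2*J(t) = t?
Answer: 997546285/7414 ≈ 1.3455e+5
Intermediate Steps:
J(t) = -t/2
Y(m, j) = 3*j (Y(m, j) = 2*j + j = 3*j)
134549 - 1/(J(76) + Y(23, 6)*414) = 134549 - 1/(-1/2*76 + (3*6)*414) = 134549 - 1/(-38 + 18*414) = 134549 - 1/(-38 + 7452) = 134549 - 1/7414 = 997546285/7414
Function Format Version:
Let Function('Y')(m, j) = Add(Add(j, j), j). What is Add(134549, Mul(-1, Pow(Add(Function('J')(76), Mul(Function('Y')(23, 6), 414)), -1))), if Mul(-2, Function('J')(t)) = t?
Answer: Rational(997546285, 7414) ≈ 1.3455e+5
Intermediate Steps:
Function('J')(t) = Mul(Rational(-1, 2), t)
Function('Y')(m, j) = Mul(3, j) (Function('Y')(m, j) = Add(Mul(2, j), j) = Mul(3, j))
Add(134549, Mul(-1, Pow(Add(Function('J')(76), Mul(Function('Y')(23, 6), 414)), -1))) = Add(134549, Mul(-1, Pow(Add(Mul(Rational(-1, 2), 76), Mul(Mul(3, 6), 414)), -1))) = Add(134549, Mul(-1, Pow(Add(-38, Mul(18, 414)), -1))) = Add(134549, Mul(-1, Pow(Add(-38, 7452), -1))) = Add(134549, Mul(-1, Pow(7414, -1))) = Add(134549, Mul(-1, Rational(1, 7414))) = Add(134549, Rational(-1, 7414)) = Rational(997546285, 7414)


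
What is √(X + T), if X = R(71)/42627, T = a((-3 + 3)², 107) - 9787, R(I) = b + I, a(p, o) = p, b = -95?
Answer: 3*I*√219550349291/14209 ≈ 98.929*I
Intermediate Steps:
R(I) = -95 + I
T = -9787 (T = (-3 + 3)² - 9787 = 0² - 9787 = 0 - 9787 = -9787)
X = -8/14209 (X = (-95 + 71)/42627 = -24*1/42627 = -8/14209 ≈ -0.00056302)
√(X + T) = √(-8/14209 - 9787) = √(-139063491/14209) = 3*I*√219550349291/14209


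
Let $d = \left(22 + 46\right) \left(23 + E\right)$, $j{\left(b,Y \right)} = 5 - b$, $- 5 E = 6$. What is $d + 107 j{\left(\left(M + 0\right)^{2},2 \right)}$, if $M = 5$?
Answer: $- \frac{3288}{5} \approx -657.6$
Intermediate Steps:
$E = - \frac{6}{5}$ ($E = \left(- \frac{1}{5}\right) 6 = - \frac{6}{5} \approx -1.2$)
$d = \frac{7412}{5}$ ($d = \left(22 + 46\right) \left(23 - \frac{6}{5}\right) = 68 \cdot \frac{109}{5} = \frac{7412}{5} \approx 1482.4$)
$d + 107 j{\left(\left(M + 0\right)^{2},2 \right)} = \frac{7412}{5} + 107 \left(5 - \left(5 + 0\right)^{2}\right) = \frac{7412}{5} + 107 \left(5 - 5^{2}\right) = \frac{7412}{5} + 107 \left(5 - 25\right) = \frac{7412}{5} + 107 \left(-20\right) = \frac{7412}{5} - 2140 = - \frac{3288}{5}$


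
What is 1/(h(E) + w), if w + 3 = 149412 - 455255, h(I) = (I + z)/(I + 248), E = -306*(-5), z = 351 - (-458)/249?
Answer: -442722/135404283985 ≈ -3.2696e-6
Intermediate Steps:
z = 87857/249 (z = 351 - (-458)/249 = 351 - 1*(-458/249) = 351 + 458/249 = 87857/249 ≈ 352.84)
E = 1530
h(I) = (87857/249 + I)/(248 + I) (h(I) = (I + 87857/249)/(I + 248) = (87857/249 + I)/(248 + I))
w = -305846 (w = -3 + (149412 - 455255) = -3 - 305843 = -305846)
1/(h(E) + w) = 1/((87857/249 + 1530)/(248 + 1530) - 305846) = 1/((468827/249)/1778 - 305846) = 1/((1/1778)*(468827/249) - 305846) = 1/(468827/442722 - 305846) = 1/(-135404283985/442722) = -442722/135404283985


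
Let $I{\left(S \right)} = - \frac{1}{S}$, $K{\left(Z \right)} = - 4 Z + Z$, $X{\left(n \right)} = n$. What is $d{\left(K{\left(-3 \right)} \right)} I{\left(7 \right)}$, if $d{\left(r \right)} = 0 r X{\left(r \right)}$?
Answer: $0$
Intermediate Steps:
$K{\left(Z \right)} = - 3 Z$
$d{\left(r \right)} = 0$ ($d{\left(r \right)} = 0 r r = 0 r = 0$)
$d{\left(K{\left(-3 \right)} \right)} I{\left(7 \right)} = 0 \left(- \frac{1}{7}\right) = 0$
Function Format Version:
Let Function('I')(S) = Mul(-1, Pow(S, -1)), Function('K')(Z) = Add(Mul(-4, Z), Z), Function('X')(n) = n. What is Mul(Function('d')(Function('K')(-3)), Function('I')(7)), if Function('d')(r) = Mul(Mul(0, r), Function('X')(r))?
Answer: 0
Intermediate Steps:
Function('K')(Z) = Mul(-3, Z)
Function('d')(r) = 0 (Function('d')(r) = Mul(Mul(0, r), r) = Mul(0, r) = 0)
Mul(Function('d')(Function('K')(-3)), Function('I')(7)) = Mul(0, Mul(-1, Pow(7, -1))) = Mul(0, Mul(-1, Rational(1, 7))) = Mul(0, Rational(-1, 7)) = 0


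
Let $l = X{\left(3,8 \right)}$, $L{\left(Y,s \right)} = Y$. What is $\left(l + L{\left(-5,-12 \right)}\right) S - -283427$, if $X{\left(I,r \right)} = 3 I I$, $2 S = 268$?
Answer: $286375$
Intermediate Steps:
$S = 134$ ($S = \frac{1}{2} \cdot 268 = 134$)
$X{\left(I,r \right)} = 3 I^{2}$
$l = 27$ ($l = 3 \cdot 3^{2} = 3 \cdot 9 = 27$)
$\left(l + L{\left(-5,-12 \right)}\right) S - -283427 = \left(27 - 5\right) 134 - -283427 = 22 \cdot 134 + 283427 = 2948 + 283427 = 286375$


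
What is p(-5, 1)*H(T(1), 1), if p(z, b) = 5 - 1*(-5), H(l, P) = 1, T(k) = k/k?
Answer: 10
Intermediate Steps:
T(k) = 1
p(z, b) = 10 (p(z, b) = 5 + 5 = 10)
p(-5, 1)*H(T(1), 1) = 10*1 = 10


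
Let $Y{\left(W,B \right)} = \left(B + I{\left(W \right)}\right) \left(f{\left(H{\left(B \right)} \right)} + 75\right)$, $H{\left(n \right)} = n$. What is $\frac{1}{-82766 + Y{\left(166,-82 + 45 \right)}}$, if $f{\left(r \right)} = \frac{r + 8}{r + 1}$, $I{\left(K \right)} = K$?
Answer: $- \frac{12}{875845} \approx -1.3701 \cdot 10^{-5}$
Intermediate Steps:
$f{\left(r \right)} = \frac{8 + r}{1 + r}$
$Y{\left(W,B \right)} = \left(75 + \frac{8 + B}{1 + B}\right) \left(B + W\right)$ ($Y{\left(W,B \right)} = \left(B + W\right) \left(\frac{8 + B}{1 + B} + 75\right) = \left(B + W\right) \left(75 + \frac{8 + B}{1 + B}\right) = \left(75 + \frac{8 + B}{1 + B}\right) \left(B + W\right)$)
$\frac{1}{-82766 + Y{\left(166,-82 + 45 \right)}} = \frac{1}{-82766 + \frac{76 \left(-82 + 45\right)^{2} + 83 \left(-82 + 45\right) + 83 \cdot 166 + 76 \left(-82 + 45\right) 166}{1 + \left(-82 + 45\right)}} = \frac{1}{-82766 + \frac{76 \left(-37\right)^{2} + 83 \left(-37\right) + 13778 + 76 \left(-37\right) 166}{1 - 37}} = \frac{1}{-82766 + \frac{76 \cdot 1369 - 3071 + 13778 - 466792}{-36}} = \frac{1}{-82766 - \frac{104044 - 3071 + 13778 - 466792}{36}} = \frac{1}{-82766 - - \frac{117347}{12}} = \frac{1}{-82766 + \frac{117347}{12}} = \frac{1}{- \frac{875845}{12}} = - \frac{12}{875845}$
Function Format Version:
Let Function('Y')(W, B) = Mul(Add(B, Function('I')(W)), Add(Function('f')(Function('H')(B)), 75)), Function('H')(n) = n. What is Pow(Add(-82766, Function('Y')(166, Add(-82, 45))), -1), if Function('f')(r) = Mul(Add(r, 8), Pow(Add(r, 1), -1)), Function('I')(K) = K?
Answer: Rational(-12, 875845) ≈ -1.3701e-5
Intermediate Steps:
Function('f')(r) = Mul(Pow(Add(1, r), -1), Add(8, r)) (Function('f')(r) = Mul(Add(8, r), Pow(Add(1, r), -1)) = Mul(Pow(Add(1, r), -1), Add(8, r)))
Function('Y')(W, B) = Mul(Add(75, Mul(Pow(Add(1, B), -1), Add(8, B))), Add(B, W)) (Function('Y')(W, B) = Mul(Add(B, W), Add(Mul(Pow(Add(1, B), -1), Add(8, B)), 75)) = Mul(Add(B, W), Add(75, Mul(Pow(Add(1, B), -1), Add(8, B)))) = Mul(Add(75, Mul(Pow(Add(1, B), -1), Add(8, B))), Add(B, W)))
Pow(Add(-82766, Function('Y')(166, Add(-82, 45))), -1) = Pow(Add(-82766, Mul(Pow(Add(1, Add(-82, 45)), -1), Add(Mul(76, Pow(Add(-82, 45), 2)), Mul(83, Add(-82, 45)), Mul(83, 166), Mul(76, Add(-82, 45), 166)))), -1) = Pow(Add(-82766, Mul(Pow(Add(1, -37), -1), Add(Mul(76, Pow(-37, 2)), Mul(83, -37), 13778, Mul(76, -37, 166)))), -1) = Pow(Add(-82766, Mul(Pow(-36, -1), Add(Mul(76, 1369), -3071, 13778, -466792))), -1) = Pow(Add(-82766, Mul(Rational(-1, 36), Add(104044, -3071, 13778, -466792))), -1) = Pow(Add(-82766, Mul(Rational(-1, 36), -352041)), -1) = Pow(Add(-82766, Rational(117347, 12)), -1) = Pow(Rational(-875845, 12), -1) = Rational(-12, 875845)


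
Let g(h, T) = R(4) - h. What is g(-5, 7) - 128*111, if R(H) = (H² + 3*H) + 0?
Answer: -14175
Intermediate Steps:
R(H) = H² + 3*H
g(h, T) = 28 - h (g(h, T) = 4*(3 + 4) - h = 4*7 - h = 28 - h)
g(-5, 7) - 128*111 = (28 - 1*(-5)) - 128*111 = (28 + 5) - 14208 = 33 - 14208 = -14175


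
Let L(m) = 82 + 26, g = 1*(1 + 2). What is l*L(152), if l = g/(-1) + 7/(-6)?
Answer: -450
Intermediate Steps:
g = 3 (g = 1*3 = 3)
L(m) = 108
l = -25/6 (l = 3/(-1) + 7/(-6) = 3*(-1) + 7*(-⅙) = -3 - 7/6 = -25/6 ≈ -4.1667)
l*L(152) = -25/6*108 = -450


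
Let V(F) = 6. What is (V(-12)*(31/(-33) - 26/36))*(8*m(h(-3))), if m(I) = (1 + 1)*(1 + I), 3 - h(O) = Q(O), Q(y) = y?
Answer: -36848/33 ≈ -1116.6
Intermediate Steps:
h(O) = 3 - O
m(I) = 2 + 2*I (m(I) = 2*(1 + I) = 2 + 2*I)
(V(-12)*(31/(-33) - 26/36))*(8*m(h(-3))) = (6*(31/(-33) - 26/36))*(8*(2 + 2*(3 - 1*(-3)))) = (6*(31*(-1/33) - 26*1/36))*(8*(2 + 2*(3 + 3))) = (6*(-31/33 - 13/18))*(8*(2 + 2*6)) = (6*(-329/198))*(8*(2 + 12)) = -2632*14/33 = -329/33*112 = -36848/33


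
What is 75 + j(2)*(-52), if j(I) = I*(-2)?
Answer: 283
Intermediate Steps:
j(I) = -2*I
75 + j(2)*(-52) = 75 - 2*2*(-52) = 75 - 4*(-52) = 75 + 208 = 283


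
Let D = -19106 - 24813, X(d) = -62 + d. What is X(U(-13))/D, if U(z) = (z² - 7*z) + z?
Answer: -5/1187 ≈ -0.0042123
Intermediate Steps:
U(z) = z² - 6*z
D = -43919
X(U(-13))/D = (-62 - 13*(-6 - 13))/(-43919) = (-62 - 13*(-19))*(-1/43919) = (-62 + 247)*(-1/43919) = 185*(-1/43919) = -5/1187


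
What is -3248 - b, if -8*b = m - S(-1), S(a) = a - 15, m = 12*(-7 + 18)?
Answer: -6459/2 ≈ -3229.5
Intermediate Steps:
m = 132 (m = 12*11 = 132)
S(a) = -15 + a
b = -37/2 (b = -(132 - (-15 - 1))/8 = -(132 - 1*(-16))/8 = -(132 + 16)/8 = -⅛*148 = -37/2 ≈ -18.500)
-3248 - b = -3248 - 1*(-37/2) = -3248 + 37/2 = -6459/2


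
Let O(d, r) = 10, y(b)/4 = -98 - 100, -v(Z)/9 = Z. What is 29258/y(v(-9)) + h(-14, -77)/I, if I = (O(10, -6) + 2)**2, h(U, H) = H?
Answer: -59363/1584 ≈ -37.477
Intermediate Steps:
v(Z) = -9*Z
y(b) = -792 (y(b) = 4*(-98 - 100) = 4*(-198) = -792)
I = 144 (I = (10 + 2)**2 = 12**2 = 144)
29258/y(v(-9)) + h(-14, -77)/I = 29258/(-792) - 77/144 = 29258*(-1/792) - 77*1/144 = -14629/396 - 77/144 = -59363/1584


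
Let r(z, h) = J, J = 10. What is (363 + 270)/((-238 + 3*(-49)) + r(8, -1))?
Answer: -211/125 ≈ -1.6880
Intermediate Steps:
r(z, h) = 10
(363 + 270)/((-238 + 3*(-49)) + r(8, -1)) = (363 + 270)/((-238 + 3*(-49)) + 10) = 633/((-238 - 147) + 10) = 633/(-385 + 10) = 633/(-375) = 633*(-1/375) = -211/125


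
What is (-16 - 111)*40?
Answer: -5080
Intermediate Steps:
(-16 - 111)*40 = -127*40 = -5080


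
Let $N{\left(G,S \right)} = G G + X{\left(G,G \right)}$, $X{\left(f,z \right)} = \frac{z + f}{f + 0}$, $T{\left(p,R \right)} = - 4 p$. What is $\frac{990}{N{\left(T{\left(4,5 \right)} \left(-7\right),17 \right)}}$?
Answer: $\frac{55}{697} \approx 0.07891$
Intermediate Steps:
$X{\left(f,z \right)} = \frac{f + z}{f}$
$N{\left(G,S \right)} = 2 + G^{2}$ ($N{\left(G,S \right)} = G G + \frac{G + G}{G} = G^{2} + \frac{2 G}{G} = G^{2} + 2 = 2 + G^{2}$)
$\frac{990}{N{\left(T{\left(4,5 \right)} \left(-7\right),17 \right)}} = \frac{990}{2 + \left(\left(-4\right) 4 \left(-7\right)\right)^{2}} = \frac{990}{2 + \left(\left(-16\right) \left(-7\right)\right)^{2}} = \frac{990}{2 + 112^{2}} = \frac{990}{2 + 12544} = \frac{990}{12546} = 990 \cdot \frac{1}{12546} = \frac{55}{697}$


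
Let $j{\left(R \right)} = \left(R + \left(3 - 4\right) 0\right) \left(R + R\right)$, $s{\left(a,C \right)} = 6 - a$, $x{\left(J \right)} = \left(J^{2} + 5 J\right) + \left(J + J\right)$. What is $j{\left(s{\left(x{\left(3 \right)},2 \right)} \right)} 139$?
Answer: $160128$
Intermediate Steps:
$x{\left(J \right)} = J^{2} + 7 J$ ($x{\left(J \right)} = \left(J^{2} + 5 J\right) + 2 J = J^{2} + 7 J$)
$j{\left(R \right)} = 2 R^{2}$ ($j{\left(R \right)} = \left(R - 0\right) 2 R = \left(R + 0\right) 2 R = R 2 R = 2 R^{2}$)
$j{\left(s{\left(x{\left(3 \right)},2 \right)} \right)} 139 = 2 \left(6 - 3 \left(7 + 3\right)\right)^{2} \cdot 139 = 2 \left(6 - 3 \cdot 10\right)^{2} \cdot 139 = 2 \left(6 - 30\right)^{2} \cdot 139 = 2 \left(-24\right)^{2} \cdot 139 = 2 \cdot 576 \cdot 139 = 1152 \cdot 139 = 160128$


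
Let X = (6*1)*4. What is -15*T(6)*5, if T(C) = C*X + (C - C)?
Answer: -10800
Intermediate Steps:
X = 24 (X = 6*4 = 24)
T(C) = 24*C (T(C) = C*24 + (C - C) = 24*C + 0 = 24*C)
-15*T(6)*5 = -360*6*5 = -15*144*5 = -2160*5 = -10800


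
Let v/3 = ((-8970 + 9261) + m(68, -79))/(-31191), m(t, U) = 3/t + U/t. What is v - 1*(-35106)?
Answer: 6204945466/176749 ≈ 35106.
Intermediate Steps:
v = -4928/176749 (v = 3*(((-8970 + 9261) + (3 - 79)/68)/(-31191)) = 3*((291 + (1/68)*(-76))*(-1/31191)) = 3*((291 - 19/17)*(-1/31191)) = 3*((4928/17)*(-1/31191)) = 3*(-4928/530247) = -4928/176749 ≈ -0.027881)
v - 1*(-35106) = -4928/176749 - 1*(-35106) = -4928/176749 + 35106 = 6204945466/176749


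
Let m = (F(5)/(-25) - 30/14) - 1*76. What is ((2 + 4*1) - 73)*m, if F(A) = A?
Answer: 183714/35 ≈ 5249.0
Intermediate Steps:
m = -2742/35 (m = (5/(-25) - 30/14) - 1*76 = (5*(-1/25) - 30*1/14) - 76 = (-1/5 - 15/7) - 76 = -82/35 - 76 = -2742/35 ≈ -78.343)
((2 + 4*1) - 73)*m = ((2 + 4*1) - 73)*(-2742/35) = ((2 + 4) - 73)*(-2742/35) = (6 - 73)*(-2742/35) = -67*(-2742/35) = 183714/35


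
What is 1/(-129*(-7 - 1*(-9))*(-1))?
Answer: 1/258 ≈ 0.0038760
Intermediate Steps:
1/(-129*(-7 - 1*(-9))*(-1)) = 1/(-129*(-7 + 9)*(-1)) = 1/(-258*(-1)) = 1/(-129*(-2)) = 1/258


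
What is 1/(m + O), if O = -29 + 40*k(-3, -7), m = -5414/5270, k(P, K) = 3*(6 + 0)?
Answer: 2635/1818078 ≈ 0.0014493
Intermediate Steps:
k(P, K) = 18 (k(P, K) = 3*6 = 18)
m = -2707/2635 (m = -5414*1/5270 = -2707/2635 ≈ -1.0273)
O = 691 (O = -29 + 40*18 = -29 + 720 = 691)
1/(m + O) = 1/(-2707/2635 + 691) = 1/(1818078/2635) = 2635/1818078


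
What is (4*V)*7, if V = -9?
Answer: -252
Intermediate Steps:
(4*V)*7 = (4*(-9))*7 = -36*7 = -252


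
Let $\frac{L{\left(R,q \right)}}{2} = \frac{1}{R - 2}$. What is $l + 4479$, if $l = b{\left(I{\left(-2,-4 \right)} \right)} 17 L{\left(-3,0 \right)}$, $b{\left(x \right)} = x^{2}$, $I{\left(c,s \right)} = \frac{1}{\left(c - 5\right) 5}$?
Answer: $\frac{27433841}{6125} \approx 4479.0$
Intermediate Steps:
$L{\left(R,q \right)} = \frac{2}{-2 + R}$ ($L{\left(R,q \right)} = \frac{2}{R - 2} = \frac{2}{-2 + R}$)
$I{\left(c,s \right)} = \frac{1}{5 \left(-5 + c\right)}$ ($I{\left(c,s \right)} = \frac{1}{-5 + c} \frac{1}{5} = \frac{1}{5 \left(-5 + c\right)}$)
$l = - \frac{34}{6125}$ ($l = \left(\frac{1}{5 \left(-5 - 2\right)}\right)^{2} \cdot 17 \frac{2}{-2 - 3} = \left(\frac{1}{5 \left(-7\right)}\right)^{2} \cdot 17 \frac{2}{-5} = \left(\frac{1}{5} \left(- \frac{1}{7}\right)\right)^{2} \cdot 17 \cdot 2 \left(- \frac{1}{5}\right) = \left(- \frac{1}{35}\right)^{2} \cdot 17 \left(- \frac{2}{5}\right) = \frac{1}{1225} \cdot 17 \left(- \frac{2}{5}\right) = \frac{17}{1225} \left(- \frac{2}{5}\right) = - \frac{34}{6125} \approx -0.005551$)
$l + 4479 = - \frac{34}{6125} + 4479 = \frac{27433841}{6125}$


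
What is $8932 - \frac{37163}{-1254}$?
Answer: $\frac{11237891}{1254} \approx 8961.6$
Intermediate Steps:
$8932 - \frac{37163}{-1254} = 8932 - - \frac{37163}{1254} = 8932 + \frac{37163}{1254} = \frac{11237891}{1254}$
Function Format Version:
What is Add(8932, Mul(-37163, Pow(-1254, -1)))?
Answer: Rational(11237891, 1254) ≈ 8961.6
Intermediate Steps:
Add(8932, Mul(-37163, Pow(-1254, -1))) = Add(8932, Mul(-37163, Rational(-1, 1254))) = Add(8932, Rational(37163, 1254)) = Rational(11237891, 1254)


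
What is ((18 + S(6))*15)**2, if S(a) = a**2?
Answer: 656100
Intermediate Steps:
((18 + S(6))*15)**2 = ((18 + 6**2)*15)**2 = ((18 + 36)*15)**2 = (54*15)**2 = 810**2 = 656100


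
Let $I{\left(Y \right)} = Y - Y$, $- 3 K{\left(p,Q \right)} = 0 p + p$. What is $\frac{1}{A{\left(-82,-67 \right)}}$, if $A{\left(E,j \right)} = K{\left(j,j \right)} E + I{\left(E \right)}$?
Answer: $- \frac{3}{5494} \approx -0.00054605$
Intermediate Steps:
$K{\left(p,Q \right)} = - \frac{p}{3}$ ($K{\left(p,Q \right)} = - \frac{0 p + p}{3} = - \frac{0 + p}{3} = - \frac{p}{3}$)
$I{\left(Y \right)} = 0$
$A{\left(E,j \right)} = - \frac{E j}{3}$ ($A{\left(E,j \right)} = - \frac{j}{3} E + 0 = - \frac{E j}{3} + 0 = - \frac{E j}{3}$)
$\frac{1}{A{\left(-82,-67 \right)}} = \frac{1}{\left(- \frac{1}{3}\right) \left(-82\right) \left(-67\right)} = \frac{1}{- \frac{5494}{3}} = - \frac{3}{5494}$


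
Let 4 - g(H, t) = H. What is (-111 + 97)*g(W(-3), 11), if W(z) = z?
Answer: -98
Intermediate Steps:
g(H, t) = 4 - H
(-111 + 97)*g(W(-3), 11) = (-111 + 97)*(4 - 1*(-3)) = -14*(4 + 3) = -14*7 = -98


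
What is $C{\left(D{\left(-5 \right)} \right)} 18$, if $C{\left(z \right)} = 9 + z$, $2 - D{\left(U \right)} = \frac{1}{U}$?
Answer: $\frac{1008}{5} \approx 201.6$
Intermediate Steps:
$D{\left(U \right)} = 2 - \frac{1}{U}$
$C{\left(D{\left(-5 \right)} \right)} 18 = \left(9 + \left(2 - \frac{1}{-5}\right)\right) 18 = \left(9 + \left(2 - - \frac{1}{5}\right)\right) 18 = \left(9 + \left(2 + \frac{1}{5}\right)\right) 18 = \left(9 + \frac{11}{5}\right) 18 = \frac{56}{5} \cdot 18 = \frac{1008}{5}$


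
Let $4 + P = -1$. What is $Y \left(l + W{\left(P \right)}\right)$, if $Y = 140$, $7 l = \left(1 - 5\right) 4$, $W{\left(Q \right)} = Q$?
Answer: $-1020$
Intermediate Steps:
$P = -5$ ($P = -4 - 1 = -5$)
$l = - \frac{16}{7}$ ($l = \frac{\left(1 - 5\right) 4}{7} = \frac{\left(-4\right) 4}{7} = \frac{1}{7} \left(-16\right) = - \frac{16}{7} \approx -2.2857$)
$Y \left(l + W{\left(P \right)}\right) = 140 \left(- \frac{16}{7} - 5\right) = 140 \left(- \frac{51}{7}\right) = -1020$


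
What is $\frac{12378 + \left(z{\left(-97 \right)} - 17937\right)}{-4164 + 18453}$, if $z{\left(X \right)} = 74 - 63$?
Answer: $- \frac{5548}{14289} \approx -0.38827$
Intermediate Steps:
$z{\left(X \right)} = 11$ ($z{\left(X \right)} = 74 - 63 = 11$)
$\frac{12378 + \left(z{\left(-97 \right)} - 17937\right)}{-4164 + 18453} = \frac{12378 + \left(11 - 17937\right)}{-4164 + 18453} = \frac{12378 - 17926}{14289} = \left(-5548\right) \frac{1}{14289} = - \frac{5548}{14289}$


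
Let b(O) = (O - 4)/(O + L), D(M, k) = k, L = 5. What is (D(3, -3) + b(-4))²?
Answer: 121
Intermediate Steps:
b(O) = (-4 + O)/(5 + O) (b(O) = (O - 4)/(O + 5) = (-4 + O)/(5 + O))
(D(3, -3) + b(-4))² = (-3 + (-4 - 4)/(5 - 4))² = (-3 - 8/1)² = (-3 + 1*(-8))² = (-3 - 8)² = (-11)² = 121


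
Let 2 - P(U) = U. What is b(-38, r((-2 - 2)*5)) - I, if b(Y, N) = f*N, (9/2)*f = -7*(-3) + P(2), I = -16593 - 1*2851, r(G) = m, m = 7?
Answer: 58430/3 ≈ 19477.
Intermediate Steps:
P(U) = 2 - U
r(G) = 7
I = -19444 (I = -16593 - 2851 = -19444)
f = 14/3 (f = 2*(-7*(-3) + (2 - 1*2))/9 = 2*(21 + (2 - 2))/9 = 2*(21 + 0)/9 = (2/9)*21 = 14/3 ≈ 4.6667)
b(Y, N) = 14*N/3
b(-38, r((-2 - 2)*5)) - I = (14/3)*7 - 1*(-19444) = 98/3 + 19444 = 58430/3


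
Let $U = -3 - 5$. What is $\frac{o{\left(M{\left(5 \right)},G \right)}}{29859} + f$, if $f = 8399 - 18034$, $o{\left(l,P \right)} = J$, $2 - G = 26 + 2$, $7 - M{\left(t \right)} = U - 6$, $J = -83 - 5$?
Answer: $- \frac{287691553}{29859} \approx -9635.0$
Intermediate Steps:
$J = -88$
$U = -8$
$M{\left(t \right)} = 21$ ($M{\left(t \right)} = 7 - \left(-8 - 6\right) = 7 - -14 = 7 + 14 = 21$)
$G = -26$ ($G = 2 - \left(26 + 2\right) = 2 - 28 = -26$)
$o{\left(l,P \right)} = -88$
$f = -9635$
$\frac{o{\left(M{\left(5 \right)},G \right)}}{29859} + f = - \frac{88}{29859} - 9635 = - \frac{287691553}{29859}$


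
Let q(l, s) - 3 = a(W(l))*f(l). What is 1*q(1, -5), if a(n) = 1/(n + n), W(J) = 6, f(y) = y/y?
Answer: 37/12 ≈ 3.0833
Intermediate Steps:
f(y) = 1
a(n) = 1/(2*n)
q(l, s) = 37/12 (q(l, s) = 3 + ((1/2)/6)*1 = 3 + ((1/2)*(1/6))*1 = 3 + (1/12)*1 = 3 + 1/12 = 37/12)
1*q(1, -5) = 1*(37/12) = 37/12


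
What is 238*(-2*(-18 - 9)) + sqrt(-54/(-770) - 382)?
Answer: 12852 + I*sqrt(56611555)/385 ≈ 12852.0 + 19.543*I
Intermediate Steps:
238*(-2*(-18 - 9)) + sqrt(-54/(-770) - 382) = 238*(-2*(-27)) + sqrt(-54*(-1/770) - 382) = 238*54 + sqrt(27/385 - 382) = 12852 + sqrt(-147043/385) = 12852 + I*sqrt(56611555)/385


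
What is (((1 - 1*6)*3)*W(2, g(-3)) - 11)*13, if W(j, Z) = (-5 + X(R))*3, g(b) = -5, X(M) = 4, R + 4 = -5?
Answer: 442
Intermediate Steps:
R = -9 (R = -4 - 5 = -9)
W(j, Z) = -3 (W(j, Z) = (-5 + 4)*3 = -1*3 = -3)
(((1 - 1*6)*3)*W(2, g(-3)) - 11)*13 = (((1 - 1*6)*3)*(-3) - 11)*13 = (((1 - 6)*3)*(-3) - 11)*13 = (-5*3*(-3) - 11)*13 = (-15*(-3) - 11)*13 = (45 - 11)*13 = 34*13 = 442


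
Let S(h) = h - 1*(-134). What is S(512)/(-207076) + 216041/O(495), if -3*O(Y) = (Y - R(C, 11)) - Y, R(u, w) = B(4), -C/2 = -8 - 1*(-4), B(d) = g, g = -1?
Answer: -67105359497/103538 ≈ -6.4812e+5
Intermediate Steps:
S(h) = 134 + h (S(h) = h + 134 = 134 + h)
B(d) = -1
C = 8 (C = -2*(-8 - 1*(-4)) = -2*(-8 + 4) = -2*(-4) = 8)
R(u, w) = -1
O(Y) = -1/3 (O(Y) = -((Y - 1*(-1)) - Y)/3 = -((Y + 1) - Y)/3 = -((1 + Y) - Y)/3 = -1/3*1 = -1/3)
S(512)/(-207076) + 216041/O(495) = (134 + 512)/(-207076) + 216041/(-1/3) = 646*(-1/207076) + 216041*(-3) = -323/103538 - 648123 = -67105359497/103538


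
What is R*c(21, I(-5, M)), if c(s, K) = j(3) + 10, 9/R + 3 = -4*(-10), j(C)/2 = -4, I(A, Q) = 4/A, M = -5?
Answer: 18/37 ≈ 0.48649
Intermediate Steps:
j(C) = -8 (j(C) = 2*(-4) = -8)
R = 9/37 (R = 9/(-3 - 4*(-10)) = 9/(-3 + 40) = 9/37 ≈ 0.24324)
c(s, K) = 2 (c(s, K) = -8 + 10 = 2)
R*c(21, I(-5, M)) = (9/37)*2 = 18/37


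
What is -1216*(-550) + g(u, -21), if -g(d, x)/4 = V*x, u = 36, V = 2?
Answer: 668968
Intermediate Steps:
g(d, x) = -8*x
-1216*(-550) + g(u, -21) = -1216*(-550) - 8*(-21) = 668800 + 168 = 668968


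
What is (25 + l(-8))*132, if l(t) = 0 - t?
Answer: 4356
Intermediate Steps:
l(t) = -t
(25 + l(-8))*132 = (25 - 1*(-8))*132 = (25 + 8)*132 = 33*132 = 4356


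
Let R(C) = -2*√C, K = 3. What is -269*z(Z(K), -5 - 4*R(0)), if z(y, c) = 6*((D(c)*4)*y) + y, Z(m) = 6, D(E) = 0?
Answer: -1614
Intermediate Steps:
z(y, c) = y (z(y, c) = 6*((0*4)*y) + y = 6*(0*y) + y = 6*0 + y = 0 + y = y)
-269*z(Z(K), -5 - 4*R(0)) = -269*6 = -1614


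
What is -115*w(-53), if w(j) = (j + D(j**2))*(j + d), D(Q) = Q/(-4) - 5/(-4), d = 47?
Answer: -520260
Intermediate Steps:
D(Q) = 5/4 - Q/4 (D(Q) = Q*(-1/4) - 5*(-1/4) = -Q/4 + 5/4 = 5/4 - Q/4)
w(j) = (47 + j)*(5/4 + j - j**2/4) (w(j) = (j + (5/4 - j**2/4))*(j + 47) = (5/4 + j - j**2/4)*(47 + j) = (47 + j)*(5/4 + j - j**2/4))
-115*w(-53) = -115*(235/4 - 43/4*(-53)**2 - 1/4*(-53)**3 + (193/4)*(-53)) = -115*(235/4 - 43/4*2809 - 1/4*(-148877) - 10229/4) = -115*(235/4 - 120787/4 + 148877/4 - 10229/4) = -115*4524 = -520260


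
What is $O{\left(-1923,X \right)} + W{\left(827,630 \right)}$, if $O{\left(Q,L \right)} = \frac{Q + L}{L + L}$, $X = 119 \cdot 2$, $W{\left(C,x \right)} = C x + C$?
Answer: $\frac{248392727}{476} \approx 5.2183 \cdot 10^{5}$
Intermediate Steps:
$W{\left(C,x \right)} = C + C x$
$X = 238$
$O{\left(Q,L \right)} = \frac{L + Q}{2 L}$
$O{\left(-1923,X \right)} + W{\left(827,630 \right)} = \frac{238 - 1923}{2 \cdot 238} + 827 \left(1 + 630\right) = \frac{1}{2} \cdot \frac{1}{238} \left(-1685\right) + 827 \cdot 631 = - \frac{1685}{476} + 521837 = \frac{248392727}{476}$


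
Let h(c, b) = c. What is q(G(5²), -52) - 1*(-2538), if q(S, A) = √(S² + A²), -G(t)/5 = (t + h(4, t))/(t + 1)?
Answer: 2538 + √1848929/26 ≈ 2590.3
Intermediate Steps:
G(t) = -5*(4 + t)/(1 + t) (G(t) = -5*(t + 4)/(t + 1) = -5*(4 + t)/(1 + t))
q(S, A) = √(A² + S²)
q(G(5²), -52) - 1*(-2538) = √((-52)² + (5*(-4 - 1*5²)/(1 + 5²))²) - 1*(-2538) = √(2704 + (5*(-4 - 1*25)/(1 + 25))²) + 2538 = √(2704 + (5*(-4 - 25)/26)²) + 2538 = √(2704 + (5*(1/26)*(-29))²) + 2538 = √(2704 + (-145/26)²) + 2538 = √(2704 + 21025/676) + 2538 = √(1848929/676) + 2538 = √1848929/26 + 2538 = 2538 + √1848929/26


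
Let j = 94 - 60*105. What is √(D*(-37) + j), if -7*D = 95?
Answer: I*√279489/7 ≈ 75.524*I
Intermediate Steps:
D = -95/7 (D = -⅐*95 = -95/7 ≈ -13.571)
j = -6206 (j = 94 - 6300 = -6206)
√(D*(-37) + j) = √(-95/7*(-37) - 6206) = √(3515/7 - 6206) = √(-39927/7) = I*√279489/7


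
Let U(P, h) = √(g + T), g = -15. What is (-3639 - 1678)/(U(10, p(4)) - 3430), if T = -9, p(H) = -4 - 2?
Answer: 9118655/5882462 + 5317*I*√6/5882462 ≈ 1.5501 + 0.002214*I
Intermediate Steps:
p(H) = -6
U(P, h) = 2*I*√6 (U(P, h) = √(-15 - 9) = √(-24) = 2*I*√6)
(-3639 - 1678)/(U(10, p(4)) - 3430) = (-3639 - 1678)/(2*I*√6 - 3430) = -5317/(-3430 + 2*I*√6)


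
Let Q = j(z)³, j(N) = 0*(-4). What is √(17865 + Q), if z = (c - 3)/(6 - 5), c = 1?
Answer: 3*√1985 ≈ 133.66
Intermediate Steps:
z = -2 (z = (1 - 3)/(6 - 5) = -2/1 = -2*1 = -2)
j(N) = 0
Q = 0 (Q = 0³ = 0)
√(17865 + Q) = √(17865 + 0) = √17865 = 3*√1985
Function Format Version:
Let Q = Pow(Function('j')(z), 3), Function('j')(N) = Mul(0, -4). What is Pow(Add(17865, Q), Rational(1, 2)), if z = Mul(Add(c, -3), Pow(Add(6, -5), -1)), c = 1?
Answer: Mul(3, Pow(1985, Rational(1, 2))) ≈ 133.66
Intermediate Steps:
z = -2 (z = Mul(Add(1, -3), Pow(Add(6, -5), -1)) = Mul(-2, Pow(1, -1)) = Mul(-2, 1) = -2)
Function('j')(N) = 0
Q = 0 (Q = Pow(0, 3) = 0)
Pow(Add(17865, Q), Rational(1, 2)) = Pow(Add(17865, 0), Rational(1, 2)) = Pow(17865, Rational(1, 2)) = Mul(3, Pow(1985, Rational(1, 2)))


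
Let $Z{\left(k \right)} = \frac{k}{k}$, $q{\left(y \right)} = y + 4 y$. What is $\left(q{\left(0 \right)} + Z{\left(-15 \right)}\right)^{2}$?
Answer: $1$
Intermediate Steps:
$q{\left(y \right)} = 5 y$
$Z{\left(k \right)} = 1$
$\left(q{\left(0 \right)} + Z{\left(-15 \right)}\right)^{2} = \left(5 \cdot 0 + 1\right)^{2} = \left(0 + 1\right)^{2} = 1^{2} = 1$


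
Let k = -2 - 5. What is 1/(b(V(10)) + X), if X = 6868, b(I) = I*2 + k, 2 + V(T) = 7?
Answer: 1/6871 ≈ 0.00014554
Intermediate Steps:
k = -7
V(T) = 5 (V(T) = -2 + 7 = 5)
b(I) = -7 + 2*I (b(I) = I*2 - 7 = 2*I - 7 = -7 + 2*I)
1/(b(V(10)) + X) = 1/((-7 + 2*5) + 6868) = 1/((-7 + 10) + 6868) = 1/(3 + 6868) = 1/6871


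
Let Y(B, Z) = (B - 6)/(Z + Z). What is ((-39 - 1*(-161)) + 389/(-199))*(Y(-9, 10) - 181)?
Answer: -17367303/796 ≈ -21818.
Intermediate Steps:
Y(B, Z) = (-6 + B)/(2*Z) (Y(B, Z) = (-6 + B)/((2*Z)) = (-6 + B)*(1/(2*Z)) = (-6 + B)/(2*Z))
((-39 - 1*(-161)) + 389/(-199))*(Y(-9, 10) - 181) = ((-39 - 1*(-161)) + 389/(-199))*((½)*(-6 - 9)/10 - 181) = ((-39 + 161) + 389*(-1/199))*((½)*(⅒)*(-15) - 181) = (122 - 389/199)*(-¾ - 181) = (23889/199)*(-727/4) = -17367303/796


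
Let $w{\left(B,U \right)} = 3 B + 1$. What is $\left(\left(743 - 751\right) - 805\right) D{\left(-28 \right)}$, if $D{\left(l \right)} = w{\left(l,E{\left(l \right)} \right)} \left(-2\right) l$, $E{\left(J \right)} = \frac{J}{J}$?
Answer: $3778824$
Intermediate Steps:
$E{\left(J \right)} = 1$
$w{\left(B,U \right)} = 1 + 3 B$
$D{\left(l \right)} = l \left(-2 - 6 l\right)$ ($D{\left(l \right)} = \left(1 + 3 l\right) \left(-2\right) l = \left(-2 - 6 l\right) l = l \left(-2 - 6 l\right)$)
$\left(\left(743 - 751\right) - 805\right) D{\left(-28 \right)} = \left(\left(743 - 751\right) - 805\right) \left(\left(-2\right) \left(-28\right) \left(1 + 3 \left(-28\right)\right)\right) = \left(-8 - 805\right) \left(\left(-2\right) \left(-28\right) \left(1 - 84\right)\right) = - 813 \left(\left(-2\right) \left(-28\right) \left(-83\right)\right) = \left(-813\right) \left(-4648\right) = 3778824$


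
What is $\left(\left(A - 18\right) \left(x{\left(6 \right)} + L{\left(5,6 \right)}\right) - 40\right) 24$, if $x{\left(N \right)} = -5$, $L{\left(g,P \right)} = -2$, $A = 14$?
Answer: $-288$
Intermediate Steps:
$\left(\left(A - 18\right) \left(x{\left(6 \right)} + L{\left(5,6 \right)}\right) - 40\right) 24 = \left(\left(14 - 18\right) \left(-5 - 2\right) - 40\right) 24 = \left(\left(-4\right) \left(-7\right) - 40\right) 24 = \left(28 - 40\right) 24 = \left(-12\right) 24 = -288$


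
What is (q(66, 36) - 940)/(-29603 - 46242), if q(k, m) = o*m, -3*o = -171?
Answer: -1112/75845 ≈ -0.014661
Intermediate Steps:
o = 57 (o = -1/3*(-171) = 57)
q(k, m) = 57*m
(q(66, 36) - 940)/(-29603 - 46242) = (57*36 - 940)/(-29603 - 46242) = (2052 - 940)/(-75845) = 1112*(-1/75845) = -1112/75845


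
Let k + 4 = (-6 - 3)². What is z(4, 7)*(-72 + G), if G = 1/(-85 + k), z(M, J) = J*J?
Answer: -28273/8 ≈ -3534.1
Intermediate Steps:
z(M, J) = J²
k = 77 (k = -4 + (-6 - 3)² = -4 + (-9)² = -4 + 81 = 77)
G = -⅛ (G = 1/(-85 + 77) = 1/(-8) = -⅛ ≈ -0.12500)
z(4, 7)*(-72 + G) = 7²*(-72 - ⅛) = 49*(-577/8) = -28273/8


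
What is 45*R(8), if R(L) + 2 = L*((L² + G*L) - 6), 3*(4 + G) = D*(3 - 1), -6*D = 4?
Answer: 7990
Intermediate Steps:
D = -⅔ (D = -⅙*4 = -⅔ ≈ -0.66667)
G = -40/9 (G = -4 + (-2*(3 - 1)/3)/3 = -4 + (-⅔*2)/3 = -4 + (⅓)*(-4/3) = -4 - 4/9 = -40/9 ≈ -4.4444)
R(L) = -2 + L*(-6 + L² - 40*L/9) (R(L) = -2 + L*((L² - 40*L/9) - 6) = -2 + L*(-6 + L² - 40*L/9))
45*R(8) = 45*(-2 + 8³ - 6*8 - 40/9*8²) = 45*(-2 + 512 - 48 - 40/9*64) = 45*(-2 + 512 - 48 - 2560/9) = 45*(1598/9) = 7990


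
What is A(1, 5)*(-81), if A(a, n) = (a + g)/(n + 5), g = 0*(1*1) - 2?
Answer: 81/10 ≈ 8.1000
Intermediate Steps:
g = -2 (g = 0*1 - 2 = 0 - 2 = -2)
A(a, n) = (-2 + a)/(5 + n) (A(a, n) = (a - 2)/(n + 5) = (-2 + a)/(5 + n))
A(1, 5)*(-81) = ((-2 + 1)/(5 + 5))*(-81) = (-1/10)*(-81) = ((⅒)*(-1))*(-81) = -⅒*(-81) = 81/10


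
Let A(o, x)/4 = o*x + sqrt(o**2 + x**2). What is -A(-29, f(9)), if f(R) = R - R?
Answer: -116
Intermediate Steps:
f(R) = 0
A(o, x) = 4*sqrt(o**2 + x**2) + 4*o*x (A(o, x) = 4*(o*x + sqrt(o**2 + x**2)) = 4*(sqrt(o**2 + x**2) + o*x) = 4*sqrt(o**2 + x**2) + 4*o*x)
-A(-29, f(9)) = -(4*sqrt((-29)**2 + 0**2) + 4*(-29)*0) = -(4*sqrt(841 + 0) + 0) = -(4*sqrt(841) + 0) = -(4*29 + 0) = -(116 + 0) = -1*116 = -116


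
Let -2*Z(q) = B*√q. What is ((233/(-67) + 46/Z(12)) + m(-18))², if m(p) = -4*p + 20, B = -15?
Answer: 23753812399/3030075 + 60628*√3/335 ≈ 8152.8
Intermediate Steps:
Z(q) = 15*√q/2 (Z(q) = -(-15)*√q/2 = 15*√q/2)
m(p) = 20 - 4*p
((233/(-67) + 46/Z(12)) + m(-18))² = ((233/(-67) + 46/((15*√12/2))) + (20 - 4*(-18)))² = ((233*(-1/67) + 46/((15*(2*√3)/2))) + (20 + 72))² = ((-233/67 + 46/((15*√3))) + 92)² = ((-233/67 + 46*(√3/45)) + 92)² = ((-233/67 + 46*√3/45) + 92)² = (5931/67 + 46*√3/45)²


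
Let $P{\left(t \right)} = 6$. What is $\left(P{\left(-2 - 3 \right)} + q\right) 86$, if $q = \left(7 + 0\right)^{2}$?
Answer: $4730$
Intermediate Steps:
$q = 49$ ($q = 7^{2} = 49$)
$\left(P{\left(-2 - 3 \right)} + q\right) 86 = \left(6 + 49\right) 86 = 55 \cdot 86 = 4730$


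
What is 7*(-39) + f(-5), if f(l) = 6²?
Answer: -237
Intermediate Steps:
f(l) = 36
7*(-39) + f(-5) = 7*(-39) + 36 = -273 + 36 = -237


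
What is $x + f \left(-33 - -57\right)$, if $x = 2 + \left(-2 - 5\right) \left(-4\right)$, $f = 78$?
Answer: $1902$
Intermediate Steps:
$x = 30$ ($x = 2 - -28 = 2 + 28 = 30$)
$x + f \left(-33 - -57\right) = 30 + 78 \left(-33 - -57\right) = 30 + 78 \left(-33 + 57\right) = 30 + 78 \cdot 24 = 30 + 1872 = 1902$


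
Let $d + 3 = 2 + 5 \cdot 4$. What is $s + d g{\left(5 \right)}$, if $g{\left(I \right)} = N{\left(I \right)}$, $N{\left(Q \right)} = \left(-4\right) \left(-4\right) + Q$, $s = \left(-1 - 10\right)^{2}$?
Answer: $520$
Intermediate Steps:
$s = 121$ ($s = \left(-11\right)^{2} = 121$)
$N{\left(Q \right)} = 16 + Q$
$d = 19$ ($d = -3 + \left(2 + 5 \cdot 4\right) = -3 + \left(2 + 20\right) = -3 + 22 = 19$)
$g{\left(I \right)} = 16 + I$
$s + d g{\left(5 \right)} = 121 + 19 \left(16 + 5\right) = 121 + 19 \cdot 21 = 121 + 399 = 520$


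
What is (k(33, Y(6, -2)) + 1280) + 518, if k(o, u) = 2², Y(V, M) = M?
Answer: 1802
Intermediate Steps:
k(o, u) = 4
(k(33, Y(6, -2)) + 1280) + 518 = (4 + 1280) + 518 = 1284 + 518 = 1802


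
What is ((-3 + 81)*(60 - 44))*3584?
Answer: 4472832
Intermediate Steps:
((-3 + 81)*(60 - 44))*3584 = (78*16)*3584 = 1248*3584 = 4472832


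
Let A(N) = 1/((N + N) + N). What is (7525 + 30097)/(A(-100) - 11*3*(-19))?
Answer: 11286600/188099 ≈ 60.003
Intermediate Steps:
A(N) = 1/(3*N) (A(N) = 1/(2*N + N) = 1/(3*N))
(7525 + 30097)/(A(-100) - 11*3*(-19)) = (7525 + 30097)/((⅓)/(-100) - 11*3*(-19)) = 37622/((⅓)*(-1/100) - 33*(-19)) = 37622/(-1/300 + 627) = 37622/(188099/300) = 37622*(300/188099) = 11286600/188099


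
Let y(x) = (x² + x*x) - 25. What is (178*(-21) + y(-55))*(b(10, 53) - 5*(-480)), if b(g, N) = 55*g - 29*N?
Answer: 3231531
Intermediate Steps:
y(x) = -25 + 2*x² (y(x) = (x² + x²) - 25 = 2*x² - 25 = -25 + 2*x²)
b(g, N) = -29*N + 55*g
(178*(-21) + y(-55))*(b(10, 53) - 5*(-480)) = (178*(-21) + (-25 + 2*(-55)²))*((-29*53 + 55*10) - 5*(-480)) = (-3738 + (-25 + 2*3025))*((-1537 + 550) + 2400) = (-3738 + (-25 + 6050))*(-987 + 2400) = (-3738 + 6025)*1413 = 2287*1413 = 3231531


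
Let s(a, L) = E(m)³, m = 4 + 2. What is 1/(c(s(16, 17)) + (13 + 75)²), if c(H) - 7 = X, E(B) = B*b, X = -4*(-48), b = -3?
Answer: 1/7943 ≈ 0.00012590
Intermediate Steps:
X = 192
m = 6
E(B) = -3*B (E(B) = B*(-3) = -3*B)
s(a, L) = -5832 (s(a, L) = (-3*6)³ = (-18)³ = -5832)
c(H) = 199 (c(H) = 7 + 192 = 199)
1/(c(s(16, 17)) + (13 + 75)²) = 1/(199 + (13 + 75)²) = 1/(199 + 88²) = 1/(199 + 7744) = 1/7943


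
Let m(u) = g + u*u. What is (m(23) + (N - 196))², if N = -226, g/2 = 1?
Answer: 11881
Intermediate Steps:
g = 2 (g = 2*1 = 2)
m(u) = 2 + u² (m(u) = 2 + u*u = 2 + u²)
(m(23) + (N - 196))² = ((2 + 23²) + (-226 - 196))² = ((2 + 529) - 422)² = (531 - 422)² = 109² = 11881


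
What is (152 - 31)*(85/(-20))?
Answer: -2057/4 ≈ -514.25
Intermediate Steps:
(152 - 31)*(85/(-20)) = 121*(85*(-1/20)) = 121*(-17/4) = -2057/4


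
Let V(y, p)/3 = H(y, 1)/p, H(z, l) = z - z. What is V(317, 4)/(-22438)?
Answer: 0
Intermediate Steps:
H(z, l) = 0
V(y, p) = 0 (V(y, p) = 3*(0/p) = 3*0 = 0)
V(317, 4)/(-22438) = 0/(-22438) = 0*(-1/22438) = 0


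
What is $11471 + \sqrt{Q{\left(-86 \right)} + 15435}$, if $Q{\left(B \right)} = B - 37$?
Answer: $11471 + 4 \sqrt{957} \approx 11595.0$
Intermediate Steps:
$Q{\left(B \right)} = -37 + B$ ($Q{\left(B \right)} = B - 37 = -37 + B$)
$11471 + \sqrt{Q{\left(-86 \right)} + 15435} = 11471 + \sqrt{\left(-37 - 86\right) + 15435} = 11471 + \sqrt{-123 + 15435} = 11471 + \sqrt{15312} = 11471 + 4 \sqrt{957}$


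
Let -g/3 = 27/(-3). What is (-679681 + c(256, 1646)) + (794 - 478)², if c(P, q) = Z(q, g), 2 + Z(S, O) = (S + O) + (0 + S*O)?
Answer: -533712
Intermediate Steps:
g = 27 (g = -81/(-3) = -81*(-1)/3 = -3*(-9) = 27)
Z(S, O) = -2 + O + S + O*S (Z(S, O) = -2 + ((S + O) + (0 + S*O)) = -2 + ((O + S) + (0 + O*S)) = -2 + ((O + S) + O*S) = -2 + (O + S + O*S) = -2 + O + S + O*S)
c(P, q) = 25 + 28*q (c(P, q) = -2 + 27 + q + 27*q = 25 + 28*q)
(-679681 + c(256, 1646)) + (794 - 478)² = (-679681 + (25 + 28*1646)) + (794 - 478)² = (-679681 + (25 + 46088)) + 316² = (-679681 + 46113) + 99856 = -633568 + 99856 = -533712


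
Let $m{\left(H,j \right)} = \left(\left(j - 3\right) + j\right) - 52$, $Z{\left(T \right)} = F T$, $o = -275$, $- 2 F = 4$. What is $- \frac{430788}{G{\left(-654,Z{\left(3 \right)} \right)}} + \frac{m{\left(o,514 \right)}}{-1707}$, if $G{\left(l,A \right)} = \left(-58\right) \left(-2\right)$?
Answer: $- \frac{183866996}{49503} \approx -3714.3$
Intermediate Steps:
$F = -2$ ($F = \left(- \frac{1}{2}\right) 4 = -2$)
$Z{\left(T \right)} = - 2 T$
$G{\left(l,A \right)} = 116$
$m{\left(H,j \right)} = -55 + 2 j$ ($m{\left(H,j \right)} = \left(\left(-3 + j\right) + j\right) - 52 = \left(-3 + 2 j\right) - 52 = -55 + 2 j$)
$- \frac{430788}{G{\left(-654,Z{\left(3 \right)} \right)}} + \frac{m{\left(o,514 \right)}}{-1707} = - \frac{430788}{116} + \frac{-55 + 2 \cdot 514}{-1707} = \left(-430788\right) \frac{1}{116} + \left(-55 + 1028\right) \left(- \frac{1}{1707}\right) = - \frac{107697}{29} + 973 \left(- \frac{1}{1707}\right) = - \frac{107697}{29} - \frac{973}{1707} = - \frac{183866996}{49503}$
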